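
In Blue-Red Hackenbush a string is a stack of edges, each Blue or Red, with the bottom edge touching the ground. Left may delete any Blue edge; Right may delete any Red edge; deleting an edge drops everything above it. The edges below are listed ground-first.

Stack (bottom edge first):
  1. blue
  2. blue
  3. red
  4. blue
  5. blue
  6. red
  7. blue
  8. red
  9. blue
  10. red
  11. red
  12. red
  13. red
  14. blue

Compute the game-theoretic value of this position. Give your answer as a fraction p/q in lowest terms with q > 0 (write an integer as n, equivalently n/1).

b: Left { 0 }, Right { · } = simplest 1
bb: Left { 0, 1 }, Right { · } = simplest 2
bbr: Left { 0, 1 }, Right { 2 } = simplest 3/2
bbrb: Left { 0, 1, 3/2 }, Right { 2 } = simplest 7/4
bbrbb: Left { 0, 1, 3/2, 7/4 }, Right { 2 } = simplest 15/8
bbrbbr: Left { 0, 1, 3/2, 7/4 }, Right { 15/8, 2 } = simplest 29/16
bbrbbrb: Left { 0, 1, 3/2, 7/4, 29/16 }, Right { 15/8, 2 } = simplest 59/32
bbrbbrbr: Left { 0, 1, 3/2, 7/4, 29/16 }, Right { 59/32, 15/8, 2 } = simplest 117/64
bbrbbrbrb: Left { 0, 1, 3/2, 7/4, 29/16, 117/64 }, Right { 59/32, 15/8, 2 } = simplest 235/128
bbrbbrbrbr: Left { 0, 1, 3/2, 7/4, 29/16, 117/64 }, Right { 235/128, 59/32, 15/8, 2 } = simplest 469/256
bbrbbrbrbrr: Left { 0, 1, 3/2, 7/4, 29/16, 117/64 }, Right { 469/256, 235/128, 59/32, 15/8, 2 } = simplest 937/512
bbrbbrbrbrrr: Left { 0, 1, 3/2, 7/4, 29/16, 117/64 }, Right { 937/512, 469/256, 235/128, 59/32, 15/8, 2 } = simplest 1873/1024
bbrbbrbrbrrrr: Left { 0, 1, 3/2, 7/4, 29/16, 117/64 }, Right { 1873/1024, 937/512, 469/256, 235/128, 59/32, 15/8, 2 } = simplest 3745/2048
bbrbbrbrbrrrrb: Left { 0, 1, 3/2, 7/4, 29/16, 117/64, 3745/2048 }, Right { 1873/1024, 937/512, 469/256, 235/128, 59/32, 15/8, 2 } = simplest 7491/4096

7491/4096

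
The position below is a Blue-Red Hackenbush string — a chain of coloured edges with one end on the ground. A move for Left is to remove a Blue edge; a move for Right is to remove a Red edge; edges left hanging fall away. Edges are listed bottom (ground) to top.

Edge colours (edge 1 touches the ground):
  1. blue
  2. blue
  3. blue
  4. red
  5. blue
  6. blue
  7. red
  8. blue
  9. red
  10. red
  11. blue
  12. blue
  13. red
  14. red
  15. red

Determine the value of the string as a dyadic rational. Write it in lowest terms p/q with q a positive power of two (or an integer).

11569/4096

edge 1 of 15 (blue): { 0 |  } so 1
edge 2 of 15 (blue): { 0; 1 |  } so 2
edge 3 of 15 (blue): { 0; 1; 2 |  } so 3
edge 4 of 15 (red): { 0; 1; 2 | 3 } so 5/2
edge 5 of 15 (blue): { 0; 1; 2; 5/2 | 3 } so 11/4
edge 6 of 15 (blue): { 0; 1; 2; 5/2; 11/4 | 3 } so 23/8
edge 7 of 15 (red): { 0; 1; 2; 5/2; 11/4 | 23/8; 3 } so 45/16
edge 8 of 15 (blue): { 0; 1; 2; 5/2; 11/4; 45/16 | 23/8; 3 } so 91/32
edge 9 of 15 (red): { 0; 1; 2; 5/2; 11/4; 45/16 | 91/32; 23/8; 3 } so 181/64
edge 10 of 15 (red): { 0; 1; 2; 5/2; 11/4; 45/16 | 181/64; 91/32; 23/8; 3 } so 361/128
edge 11 of 15 (blue): { 0; 1; 2; 5/2; 11/4; 45/16; 361/128 | 181/64; 91/32; 23/8; 3 } so 723/256
edge 12 of 15 (blue): { 0; 1; 2; 5/2; 11/4; 45/16; 361/128; 723/256 | 181/64; 91/32; 23/8; 3 } so 1447/512
edge 13 of 15 (red): { 0; 1; 2; 5/2; 11/4; 45/16; 361/128; 723/256 | 1447/512; 181/64; 91/32; 23/8; 3 } so 2893/1024
edge 14 of 15 (red): { 0; 1; 2; 5/2; 11/4; 45/16; 361/128; 723/256 | 2893/1024; 1447/512; 181/64; 91/32; 23/8; 3 } so 5785/2048
edge 15 of 15 (red): { 0; 1; 2; 5/2; 11/4; 45/16; 361/128; 723/256 | 5785/2048; 2893/1024; 1447/512; 181/64; 91/32; 23/8; 3 } so 11569/4096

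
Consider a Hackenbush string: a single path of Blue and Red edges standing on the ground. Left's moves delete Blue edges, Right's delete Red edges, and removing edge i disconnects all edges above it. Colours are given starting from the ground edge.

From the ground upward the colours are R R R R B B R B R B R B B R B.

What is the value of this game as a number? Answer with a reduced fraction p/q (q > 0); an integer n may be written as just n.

Recurse on prefixes of the 15-edge string R R R R B B R B R B R B B R B:
G_1 [R]  L=[—]  R=[0]  gives -1
G_2 [RR]  L=[—]  R=[-1, 0]  gives -2
G_3 [RRR]  L=[—]  R=[-2, -1, 0]  gives -3
G_4 [RRRR]  L=[—]  R=[-3, -2, -1, 0]  gives -4
G_5 [RRRRB]  L=[-4]  R=[-3, -2, -1, 0]  gives -7/2
G_6 [RRRRBB]  L=[-4, -7/2]  R=[-3, -2, -1, 0]  gives -13/4
G_7 [RRRRBBR]  L=[-4, -7/2]  R=[-13/4, -3, -2, -1, 0]  gives -27/8
G_8 [RRRRBBRB]  L=[-4, -7/2, -27/8]  R=[-13/4, -3, -2, -1, 0]  gives -53/16
G_9 [RRRRBBRBR]  L=[-4, -7/2, -27/8]  R=[-53/16, -13/4, -3, -2, -1, 0]  gives -107/32
G_10 [RRRRBBRBRB]  L=[-4, -7/2, -27/8, -107/32]  R=[-53/16, -13/4, -3, -2, -1, 0]  gives -213/64
G_11 [RRRRBBRBRBR]  L=[-4, -7/2, -27/8, -107/32]  R=[-213/64, -53/16, -13/4, -3, -2, -1, 0]  gives -427/128
G_12 [RRRRBBRBRBRB]  L=[-4, -7/2, -27/8, -107/32, -427/128]  R=[-213/64, -53/16, -13/4, -3, -2, -1, 0]  gives -853/256
G_13 [RRRRBBRBRBRBB]  L=[-4, -7/2, -27/8, -107/32, -427/128, -853/256]  R=[-213/64, -53/16, -13/4, -3, -2, -1, 0]  gives -1705/512
G_14 [RRRRBBRBRBRBBR]  L=[-4, -7/2, -27/8, -107/32, -427/128, -853/256]  R=[-1705/512, -213/64, -53/16, -13/4, -3, -2, -1, 0]  gives -3411/1024
G_15 [RRRRBBRBRBRBBRB]  L=[-4, -7/2, -27/8, -107/32, -427/128, -853/256, -3411/1024]  R=[-1705/512, -213/64, -53/16, -13/4, -3, -2, -1, 0]  gives -6821/2048

-6821/2048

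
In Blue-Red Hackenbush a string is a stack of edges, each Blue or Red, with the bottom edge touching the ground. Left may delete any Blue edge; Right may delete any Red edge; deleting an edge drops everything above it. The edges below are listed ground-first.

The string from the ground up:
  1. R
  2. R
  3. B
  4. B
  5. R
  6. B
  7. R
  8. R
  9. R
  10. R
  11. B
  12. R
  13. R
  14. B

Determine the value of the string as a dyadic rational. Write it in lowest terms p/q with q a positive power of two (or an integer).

-5613/4096

R: Left { none }, Right { 0 } so simplest -1
RR: Left { none }, Right { -1, 0 } so simplest -2
RRB: Left { -2 }, Right { -1, 0 } so simplest -3/2
RRBB: Left { -2, -3/2 }, Right { -1, 0 } so simplest -5/4
RRBBR: Left { -2, -3/2 }, Right { -5/4, -1, 0 } so simplest -11/8
RRBBRB: Left { -2, -3/2, -11/8 }, Right { -5/4, -1, 0 } so simplest -21/16
RRBBRBR: Left { -2, -3/2, -11/8 }, Right { -21/16, -5/4, -1, 0 } so simplest -43/32
RRBBRBRR: Left { -2, -3/2, -11/8 }, Right { -43/32, -21/16, -5/4, -1, 0 } so simplest -87/64
RRBBRBRRR: Left { -2, -3/2, -11/8 }, Right { -87/64, -43/32, -21/16, -5/4, -1, 0 } so simplest -175/128
RRBBRBRRRR: Left { -2, -3/2, -11/8 }, Right { -175/128, -87/64, -43/32, -21/16, -5/4, -1, 0 } so simplest -351/256
RRBBRBRRRRB: Left { -2, -3/2, -11/8, -351/256 }, Right { -175/128, -87/64, -43/32, -21/16, -5/4, -1, 0 } so simplest -701/512
RRBBRBRRRRBR: Left { -2, -3/2, -11/8, -351/256 }, Right { -701/512, -175/128, -87/64, -43/32, -21/16, -5/4, -1, 0 } so simplest -1403/1024
RRBBRBRRRRBRR: Left { -2, -3/2, -11/8, -351/256 }, Right { -1403/1024, -701/512, -175/128, -87/64, -43/32, -21/16, -5/4, -1, 0 } so simplest -2807/2048
RRBBRBRRRRBRRB: Left { -2, -3/2, -11/8, -351/256, -2807/2048 }, Right { -1403/1024, -701/512, -175/128, -87/64, -43/32, -21/16, -5/4, -1, 0 } so simplest -5613/4096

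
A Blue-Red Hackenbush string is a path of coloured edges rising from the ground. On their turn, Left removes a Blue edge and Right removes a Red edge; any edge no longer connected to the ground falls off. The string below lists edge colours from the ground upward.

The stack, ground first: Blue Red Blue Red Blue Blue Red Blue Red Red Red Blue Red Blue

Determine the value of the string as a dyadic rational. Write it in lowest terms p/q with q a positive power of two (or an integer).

val_1 [B]  L=[0]  R=[]  so 1
val_2 [BR]  L=[0]  R=[1]  so 1/2
val_3 [BRB]  L=[0,1/2]  R=[1]  so 3/4
val_4 [BRBR]  L=[0,1/2]  R=[3/4,1]  so 5/8
val_5 [BRBRB]  L=[0,1/2,5/8]  R=[3/4,1]  so 11/16
val_6 [BRBRBB]  L=[0,1/2,5/8,11/16]  R=[3/4,1]  so 23/32
val_7 [BRBRBBR]  L=[0,1/2,5/8,11/16]  R=[23/32,3/4,1]  so 45/64
val_8 [BRBRBBRB]  L=[0,1/2,5/8,11/16,45/64]  R=[23/32,3/4,1]  so 91/128
val_9 [BRBRBBRBR]  L=[0,1/2,5/8,11/16,45/64]  R=[91/128,23/32,3/4,1]  so 181/256
val_10 [BRBRBBRBRR]  L=[0,1/2,5/8,11/16,45/64]  R=[181/256,91/128,23/32,3/4,1]  so 361/512
val_11 [BRBRBBRBRRR]  L=[0,1/2,5/8,11/16,45/64]  R=[361/512,181/256,91/128,23/32,3/4,1]  so 721/1024
val_12 [BRBRBBRBRRRB]  L=[0,1/2,5/8,11/16,45/64,721/1024]  R=[361/512,181/256,91/128,23/32,3/4,1]  so 1443/2048
val_13 [BRBRBBRBRRRBR]  L=[0,1/2,5/8,11/16,45/64,721/1024]  R=[1443/2048,361/512,181/256,91/128,23/32,3/4,1]  so 2885/4096
val_14 [BRBRBBRBRRRBRB]  L=[0,1/2,5/8,11/16,45/64,721/1024,2885/4096]  R=[1443/2048,361/512,181/256,91/128,23/32,3/4,1]  so 5771/8192

5771/8192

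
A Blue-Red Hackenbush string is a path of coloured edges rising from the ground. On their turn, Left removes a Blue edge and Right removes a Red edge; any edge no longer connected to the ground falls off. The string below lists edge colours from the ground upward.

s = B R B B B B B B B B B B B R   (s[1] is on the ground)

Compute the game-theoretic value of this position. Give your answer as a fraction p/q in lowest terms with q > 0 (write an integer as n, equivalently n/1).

val(B) = { 0 | — } — 1
val(BR) = { 0 | 1 } — 1/2
val(BRB) = { 0 1/2 | 1 } — 3/4
val(BRBB) = { 0 1/2 3/4 | 1 } — 7/8
val(BRBBB) = { 0 1/2 3/4 7/8 | 1 } — 15/16
val(BRBBBB) = { 0 1/2 3/4 7/8 15/16 | 1 } — 31/32
val(BRBBBBB) = { 0 1/2 3/4 7/8 15/16 31/32 | 1 } — 63/64
val(BRBBBBBB) = { 0 1/2 3/4 7/8 15/16 31/32 63/64 | 1 } — 127/128
val(BRBBBBBBB) = { 0 1/2 3/4 7/8 15/16 31/32 63/64 127/128 | 1 } — 255/256
val(BRBBBBBBBB) = { 0 1/2 3/4 7/8 15/16 31/32 63/64 127/128 255/256 | 1 } — 511/512
val(BRBBBBBBBBB) = { 0 1/2 3/4 7/8 15/16 31/32 63/64 127/128 255/256 511/512 | 1 } — 1023/1024
val(BRBBBBBBBBBB) = { 0 1/2 3/4 7/8 15/16 31/32 63/64 127/128 255/256 511/512 1023/1024 | 1 } — 2047/2048
val(BRBBBBBBBBBBB) = { 0 1/2 3/4 7/8 15/16 31/32 63/64 127/128 255/256 511/512 1023/1024 2047/2048 | 1 } — 4095/4096
val(BRBBBBBBBBBBBR) = { 0 1/2 3/4 7/8 15/16 31/32 63/64 127/128 255/256 511/512 1023/1024 2047/2048 | 4095/4096 1 } — 8189/8192

8189/8192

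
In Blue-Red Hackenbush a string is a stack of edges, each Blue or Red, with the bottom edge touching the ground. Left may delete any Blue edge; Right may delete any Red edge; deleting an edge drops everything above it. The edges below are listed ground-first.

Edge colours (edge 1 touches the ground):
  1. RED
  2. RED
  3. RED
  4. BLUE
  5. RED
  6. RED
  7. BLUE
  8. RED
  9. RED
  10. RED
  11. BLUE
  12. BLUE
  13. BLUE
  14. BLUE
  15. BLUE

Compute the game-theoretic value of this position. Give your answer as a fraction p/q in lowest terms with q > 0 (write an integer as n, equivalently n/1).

Prefix values for RED RED RED BLUE RED RED BLUE RED RED RED BLUE BLUE BLUE BLUE BLUE via {L|R} + simplicity:
R: Left { none }, Right { 0 } = simplest -1
RR: Left { none }, Right { -1 0 } = simplest -2
RRR: Left { none }, Right { -2 -1 0 } = simplest -3
RRRB: Left { -3 }, Right { -2 -1 0 } = simplest -5/2
RRRBR: Left { -3 }, Right { -5/2 -2 -1 0 } = simplest -11/4
RRRBRR: Left { -3 }, Right { -11/4 -5/2 -2 -1 0 } = simplest -23/8
RRRBRRB: Left { -3 -23/8 }, Right { -11/4 -5/2 -2 -1 0 } = simplest -45/16
RRRBRRBR: Left { -3 -23/8 }, Right { -45/16 -11/4 -5/2 -2 -1 0 } = simplest -91/32
RRRBRRBRR: Left { -3 -23/8 }, Right { -91/32 -45/16 -11/4 -5/2 -2 -1 0 } = simplest -183/64
RRRBRRBRRR: Left { -3 -23/8 }, Right { -183/64 -91/32 -45/16 -11/4 -5/2 -2 -1 0 } = simplest -367/128
RRRBRRBRRRB: Left { -3 -23/8 -367/128 }, Right { -183/64 -91/32 -45/16 -11/4 -5/2 -2 -1 0 } = simplest -733/256
RRRBRRBRRRBB: Left { -3 -23/8 -367/128 -733/256 }, Right { -183/64 -91/32 -45/16 -11/4 -5/2 -2 -1 0 } = simplest -1465/512
RRRBRRBRRRBBB: Left { -3 -23/8 -367/128 -733/256 -1465/512 }, Right { -183/64 -91/32 -45/16 -11/4 -5/2 -2 -1 0 } = simplest -2929/1024
RRRBRRBRRRBBBB: Left { -3 -23/8 -367/128 -733/256 -1465/512 -2929/1024 }, Right { -183/64 -91/32 -45/16 -11/4 -5/2 -2 -1 0 } = simplest -5857/2048
RRRBRRBRRRBBBBB: Left { -3 -23/8 -367/128 -733/256 -1465/512 -2929/1024 -5857/2048 }, Right { -183/64 -91/32 -45/16 -11/4 -5/2 -2 -1 0 } = simplest -11713/4096

-11713/4096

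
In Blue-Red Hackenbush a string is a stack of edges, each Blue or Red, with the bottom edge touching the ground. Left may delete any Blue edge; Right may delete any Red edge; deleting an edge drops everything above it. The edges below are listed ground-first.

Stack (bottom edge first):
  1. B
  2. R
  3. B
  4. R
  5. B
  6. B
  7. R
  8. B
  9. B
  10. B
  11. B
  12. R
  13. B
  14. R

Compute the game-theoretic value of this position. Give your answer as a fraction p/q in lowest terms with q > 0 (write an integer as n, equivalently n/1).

5877/8192

1 of 14 · B · max L 0 · min R +∞ so 1
2 of 14 · BR · max L 0 · min R 1 so 1/2
3 of 14 · BRB · max L 1/2 · min R 1 so 3/4
4 of 14 · BRBR · max L 1/2 · min R 3/4 so 5/8
5 of 14 · BRBRB · max L 5/8 · min R 3/4 so 11/16
6 of 14 · BRBRBB · max L 11/16 · min R 3/4 so 23/32
7 of 14 · BRBRBBR · max L 11/16 · min R 23/32 so 45/64
8 of 14 · BRBRBBRB · max L 45/64 · min R 23/32 so 91/128
9 of 14 · BRBRBBRBB · max L 91/128 · min R 23/32 so 183/256
10 of 14 · BRBRBBRBBB · max L 183/256 · min R 23/32 so 367/512
11 of 14 · BRBRBBRBBBB · max L 367/512 · min R 23/32 so 735/1024
12 of 14 · BRBRBBRBBBBR · max L 367/512 · min R 735/1024 so 1469/2048
13 of 14 · BRBRBBRBBBBRB · max L 1469/2048 · min R 735/1024 so 2939/4096
14 of 14 · BRBRBBRBBBBRBR · max L 1469/2048 · min R 2939/4096 so 5877/8192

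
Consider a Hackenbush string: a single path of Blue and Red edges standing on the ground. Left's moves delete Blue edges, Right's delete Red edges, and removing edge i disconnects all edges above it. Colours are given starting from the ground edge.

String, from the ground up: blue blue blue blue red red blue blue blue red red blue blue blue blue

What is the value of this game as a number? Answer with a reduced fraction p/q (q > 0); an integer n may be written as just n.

7071/2048

1 of 15 · b · max L 0 · min R +∞ so 1
2 of 15 · bb · max L 1 · min R +∞ so 2
3 of 15 · bbb · max L 2 · min R +∞ so 3
4 of 15 · bbbb · max L 3 · min R +∞ so 4
5 of 15 · bbbbr · max L 3 · min R 4 so 7/2
6 of 15 · bbbbrr · max L 3 · min R 7/2 so 13/4
7 of 15 · bbbbrrb · max L 13/4 · min R 7/2 so 27/8
8 of 15 · bbbbrrbb · max L 27/8 · min R 7/2 so 55/16
9 of 15 · bbbbrrbbb · max L 55/16 · min R 7/2 so 111/32
10 of 15 · bbbbrrbbbr · max L 55/16 · min R 111/32 so 221/64
11 of 15 · bbbbrrbbbrr · max L 55/16 · min R 221/64 so 441/128
12 of 15 · bbbbrrbbbrrb · max L 441/128 · min R 221/64 so 883/256
13 of 15 · bbbbrrbbbrrbb · max L 883/256 · min R 221/64 so 1767/512
14 of 15 · bbbbrrbbbrrbbb · max L 1767/512 · min R 221/64 so 3535/1024
15 of 15 · bbbbrrbbbrrbbbb · max L 3535/1024 · min R 221/64 so 7071/2048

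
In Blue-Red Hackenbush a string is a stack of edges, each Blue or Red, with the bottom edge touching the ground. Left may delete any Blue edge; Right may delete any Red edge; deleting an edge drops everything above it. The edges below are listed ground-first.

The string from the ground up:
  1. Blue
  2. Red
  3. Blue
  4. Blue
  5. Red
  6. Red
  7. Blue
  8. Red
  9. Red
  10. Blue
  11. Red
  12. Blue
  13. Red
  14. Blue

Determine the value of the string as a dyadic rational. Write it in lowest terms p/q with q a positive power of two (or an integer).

G(B) = { 0 | none } -> 1
G(BR) = { 0 | 1 } -> 1/2
G(BRB) = { 0; 1/2 | 1 } -> 3/4
G(BRBB) = { 0; 1/2; 3/4 | 1 } -> 7/8
G(BRBBR) = { 0; 1/2; 3/4 | 7/8; 1 } -> 13/16
G(BRBBRR) = { 0; 1/2; 3/4 | 13/16; 7/8; 1 } -> 25/32
G(BRBBRRB) = { 0; 1/2; 3/4; 25/32 | 13/16; 7/8; 1 } -> 51/64
G(BRBBRRBR) = { 0; 1/2; 3/4; 25/32 | 51/64; 13/16; 7/8; 1 } -> 101/128
G(BRBBRRBRR) = { 0; 1/2; 3/4; 25/32 | 101/128; 51/64; 13/16; 7/8; 1 } -> 201/256
G(BRBBRRBRRB) = { 0; 1/2; 3/4; 25/32; 201/256 | 101/128; 51/64; 13/16; 7/8; 1 } -> 403/512
G(BRBBRRBRRBR) = { 0; 1/2; 3/4; 25/32; 201/256 | 403/512; 101/128; 51/64; 13/16; 7/8; 1 } -> 805/1024
G(BRBBRRBRRBRB) = { 0; 1/2; 3/4; 25/32; 201/256; 805/1024 | 403/512; 101/128; 51/64; 13/16; 7/8; 1 } -> 1611/2048
G(BRBBRRBRRBRBR) = { 0; 1/2; 3/4; 25/32; 201/256; 805/1024 | 1611/2048; 403/512; 101/128; 51/64; 13/16; 7/8; 1 } -> 3221/4096
G(BRBBRRBRRBRBRB) = { 0; 1/2; 3/4; 25/32; 201/256; 805/1024; 3221/4096 | 1611/2048; 403/512; 101/128; 51/64; 13/16; 7/8; 1 } -> 6443/8192

6443/8192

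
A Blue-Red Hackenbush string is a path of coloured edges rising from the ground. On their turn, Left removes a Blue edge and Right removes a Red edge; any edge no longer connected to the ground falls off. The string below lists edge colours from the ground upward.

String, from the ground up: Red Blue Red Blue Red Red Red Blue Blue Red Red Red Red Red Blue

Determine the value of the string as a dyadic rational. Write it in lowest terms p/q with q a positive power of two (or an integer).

val_1 [R]  L=[(no moves)]  R=[0]  ⇒ -1
val_2 [RB]  L=[-1]  R=[0]  ⇒ -1/2
val_3 [RBR]  L=[-1]  R=[-1/2, 0]  ⇒ -3/4
val_4 [RBRB]  L=[-1, -3/4]  R=[-1/2, 0]  ⇒ -5/8
val_5 [RBRBR]  L=[-1, -3/4]  R=[-5/8, -1/2, 0]  ⇒ -11/16
val_6 [RBRBRR]  L=[-1, -3/4]  R=[-11/16, -5/8, -1/2, 0]  ⇒ -23/32
val_7 [RBRBRRR]  L=[-1, -3/4]  R=[-23/32, -11/16, -5/8, -1/2, 0]  ⇒ -47/64
val_8 [RBRBRRRB]  L=[-1, -3/4, -47/64]  R=[-23/32, -11/16, -5/8, -1/2, 0]  ⇒ -93/128
val_9 [RBRBRRRBB]  L=[-1, -3/4, -47/64, -93/128]  R=[-23/32, -11/16, -5/8, -1/2, 0]  ⇒ -185/256
val_10 [RBRBRRRBBR]  L=[-1, -3/4, -47/64, -93/128]  R=[-185/256, -23/32, -11/16, -5/8, -1/2, 0]  ⇒ -371/512
val_11 [RBRBRRRBBRR]  L=[-1, -3/4, -47/64, -93/128]  R=[-371/512, -185/256, -23/32, -11/16, -5/8, -1/2, 0]  ⇒ -743/1024
val_12 [RBRBRRRBBRRR]  L=[-1, -3/4, -47/64, -93/128]  R=[-743/1024, -371/512, -185/256, -23/32, -11/16, -5/8, -1/2, 0]  ⇒ -1487/2048
val_13 [RBRBRRRBBRRRR]  L=[-1, -3/4, -47/64, -93/128]  R=[-1487/2048, -743/1024, -371/512, -185/256, -23/32, -11/16, -5/8, -1/2, 0]  ⇒ -2975/4096
val_14 [RBRBRRRBBRRRRR]  L=[-1, -3/4, -47/64, -93/128]  R=[-2975/4096, -1487/2048, -743/1024, -371/512, -185/256, -23/32, -11/16, -5/8, -1/2, 0]  ⇒ -5951/8192
val_15 [RBRBRRRBBRRRRRB]  L=[-1, -3/4, -47/64, -93/128, -5951/8192]  R=[-2975/4096, -1487/2048, -743/1024, -371/512, -185/256, -23/32, -11/16, -5/8, -1/2, 0]  ⇒ -11901/16384

-11901/16384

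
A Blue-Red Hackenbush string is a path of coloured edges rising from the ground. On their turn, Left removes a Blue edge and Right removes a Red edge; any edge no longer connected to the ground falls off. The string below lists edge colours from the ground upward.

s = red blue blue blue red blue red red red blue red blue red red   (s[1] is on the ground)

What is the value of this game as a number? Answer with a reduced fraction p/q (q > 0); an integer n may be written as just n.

Recurse on prefixes of the 14-edge string red blue blue blue red blue red red red blue red blue red red:
r: Left { — }, Right { 0 } → simplest -1
rb: Left { -1 }, Right { 0 } → simplest -1/2
rbb: Left { -1 -1/2 }, Right { 0 } → simplest -1/4
rbbb: Left { -1 -1/2 -1/4 }, Right { 0 } → simplest -1/8
rbbbr: Left { -1 -1/2 -1/4 }, Right { -1/8 0 } → simplest -3/16
rbbbrb: Left { -1 -1/2 -1/4 -3/16 }, Right { -1/8 0 } → simplest -5/32
rbbbrbr: Left { -1 -1/2 -1/4 -3/16 }, Right { -5/32 -1/8 0 } → simplest -11/64
rbbbrbrr: Left { -1 -1/2 -1/4 -3/16 }, Right { -11/64 -5/32 -1/8 0 } → simplest -23/128
rbbbrbrrr: Left { -1 -1/2 -1/4 -3/16 }, Right { -23/128 -11/64 -5/32 -1/8 0 } → simplest -47/256
rbbbrbrrrb: Left { -1 -1/2 -1/4 -3/16 -47/256 }, Right { -23/128 -11/64 -5/32 -1/8 0 } → simplest -93/512
rbbbrbrrrbr: Left { -1 -1/2 -1/4 -3/16 -47/256 }, Right { -93/512 -23/128 -11/64 -5/32 -1/8 0 } → simplest -187/1024
rbbbrbrrrbrb: Left { -1 -1/2 -1/4 -3/16 -47/256 -187/1024 }, Right { -93/512 -23/128 -11/64 -5/32 -1/8 0 } → simplest -373/2048
rbbbrbrrrbrbr: Left { -1 -1/2 -1/4 -3/16 -47/256 -187/1024 }, Right { -373/2048 -93/512 -23/128 -11/64 -5/32 -1/8 0 } → simplest -747/4096
rbbbrbrrrbrbrr: Left { -1 -1/2 -1/4 -3/16 -47/256 -187/1024 }, Right { -747/4096 -373/2048 -93/512 -23/128 -11/64 -5/32 -1/8 0 } → simplest -1495/8192

-1495/8192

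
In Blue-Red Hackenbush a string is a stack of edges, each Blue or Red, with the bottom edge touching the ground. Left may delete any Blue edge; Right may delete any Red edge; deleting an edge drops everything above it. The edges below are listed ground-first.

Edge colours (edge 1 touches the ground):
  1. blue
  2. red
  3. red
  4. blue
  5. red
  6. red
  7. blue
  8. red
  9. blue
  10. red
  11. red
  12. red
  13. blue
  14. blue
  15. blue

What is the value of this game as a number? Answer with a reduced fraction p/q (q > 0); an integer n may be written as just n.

4751/16384

Prefix values for blue red red blue red red blue red blue red red red blue blue blue via {L|R} + simplicity:
1 of 15 · b · max L 0 · min R +∞ → 1
2 of 15 · br · max L 0 · min R 1 → 1/2
3 of 15 · brr · max L 0 · min R 1/2 → 1/4
4 of 15 · brrb · max L 1/4 · min R 1/2 → 3/8
5 of 15 · brrbr · max L 1/4 · min R 3/8 → 5/16
6 of 15 · brrbrr · max L 1/4 · min R 5/16 → 9/32
7 of 15 · brrbrrb · max L 9/32 · min R 5/16 → 19/64
8 of 15 · brrbrrbr · max L 9/32 · min R 19/64 → 37/128
9 of 15 · brrbrrbrb · max L 37/128 · min R 19/64 → 75/256
10 of 15 · brrbrrbrbr · max L 37/128 · min R 75/256 → 149/512
11 of 15 · brrbrrbrbrr · max L 37/128 · min R 149/512 → 297/1024
12 of 15 · brrbrrbrbrrr · max L 37/128 · min R 297/1024 → 593/2048
13 of 15 · brrbrrbrbrrrb · max L 593/2048 · min R 297/1024 → 1187/4096
14 of 15 · brrbrrbrbrrrbb · max L 1187/4096 · min R 297/1024 → 2375/8192
15 of 15 · brrbrrbrbrrrbbb · max L 2375/8192 · min R 297/1024 → 4751/16384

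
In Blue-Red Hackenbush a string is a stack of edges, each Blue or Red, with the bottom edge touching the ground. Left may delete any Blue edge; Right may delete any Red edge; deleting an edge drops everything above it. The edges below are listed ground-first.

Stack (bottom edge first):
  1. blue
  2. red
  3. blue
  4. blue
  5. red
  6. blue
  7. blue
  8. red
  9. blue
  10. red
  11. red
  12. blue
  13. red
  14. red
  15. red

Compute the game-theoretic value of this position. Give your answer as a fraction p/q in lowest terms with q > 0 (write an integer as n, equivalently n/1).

1 of 15 · b · max L 0 · min R +∞ ⇒ 1
2 of 15 · br · max L 0 · min R 1 ⇒ 1/2
3 of 15 · brb · max L 1/2 · min R 1 ⇒ 3/4
4 of 15 · brbb · max L 3/4 · min R 1 ⇒ 7/8
5 of 15 · brbbr · max L 3/4 · min R 7/8 ⇒ 13/16
6 of 15 · brbbrb · max L 13/16 · min R 7/8 ⇒ 27/32
7 of 15 · brbbrbb · max L 27/32 · min R 7/8 ⇒ 55/64
8 of 15 · brbbrbbr · max L 27/32 · min R 55/64 ⇒ 109/128
9 of 15 · brbbrbbrb · max L 109/128 · min R 55/64 ⇒ 219/256
10 of 15 · brbbrbbrbr · max L 109/128 · min R 219/256 ⇒ 437/512
11 of 15 · brbbrbbrbrr · max L 109/128 · min R 437/512 ⇒ 873/1024
12 of 15 · brbbrbbrbrrb · max L 873/1024 · min R 437/512 ⇒ 1747/2048
13 of 15 · brbbrbbrbrrbr · max L 873/1024 · min R 1747/2048 ⇒ 3493/4096
14 of 15 · brbbrbbrbrrbrr · max L 873/1024 · min R 3493/4096 ⇒ 6985/8192
15 of 15 · brbbrbbrbrrbrrr · max L 873/1024 · min R 6985/8192 ⇒ 13969/16384

13969/16384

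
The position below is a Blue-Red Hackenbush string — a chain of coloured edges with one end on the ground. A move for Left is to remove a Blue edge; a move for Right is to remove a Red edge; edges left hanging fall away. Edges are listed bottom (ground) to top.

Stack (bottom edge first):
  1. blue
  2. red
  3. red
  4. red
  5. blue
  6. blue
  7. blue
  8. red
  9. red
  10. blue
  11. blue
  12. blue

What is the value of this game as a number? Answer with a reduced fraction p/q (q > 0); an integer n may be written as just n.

463/2048

Recurse on prefixes of the 12-edge string blue red red red blue blue blue red red blue blue blue:
b: Left { 0 }, Right { — } ⇒ simplest 1
br: Left { 0 }, Right { 1 } ⇒ simplest 1/2
brr: Left { 0 }, Right { 1/2; 1 } ⇒ simplest 1/4
brrr: Left { 0 }, Right { 1/4; 1/2; 1 } ⇒ simplest 1/8
brrrb: Left { 0; 1/8 }, Right { 1/4; 1/2; 1 } ⇒ simplest 3/16
brrrbb: Left { 0; 1/8; 3/16 }, Right { 1/4; 1/2; 1 } ⇒ simplest 7/32
brrrbbb: Left { 0; 1/8; 3/16; 7/32 }, Right { 1/4; 1/2; 1 } ⇒ simplest 15/64
brrrbbbr: Left { 0; 1/8; 3/16; 7/32 }, Right { 15/64; 1/4; 1/2; 1 } ⇒ simplest 29/128
brrrbbbrr: Left { 0; 1/8; 3/16; 7/32 }, Right { 29/128; 15/64; 1/4; 1/2; 1 } ⇒ simplest 57/256
brrrbbbrrb: Left { 0; 1/8; 3/16; 7/32; 57/256 }, Right { 29/128; 15/64; 1/4; 1/2; 1 } ⇒ simplest 115/512
brrrbbbrrbb: Left { 0; 1/8; 3/16; 7/32; 57/256; 115/512 }, Right { 29/128; 15/64; 1/4; 1/2; 1 } ⇒ simplest 231/1024
brrrbbbrrbbb: Left { 0; 1/8; 3/16; 7/32; 57/256; 115/512; 231/1024 }, Right { 29/128; 15/64; 1/4; 1/2; 1 } ⇒ simplest 463/2048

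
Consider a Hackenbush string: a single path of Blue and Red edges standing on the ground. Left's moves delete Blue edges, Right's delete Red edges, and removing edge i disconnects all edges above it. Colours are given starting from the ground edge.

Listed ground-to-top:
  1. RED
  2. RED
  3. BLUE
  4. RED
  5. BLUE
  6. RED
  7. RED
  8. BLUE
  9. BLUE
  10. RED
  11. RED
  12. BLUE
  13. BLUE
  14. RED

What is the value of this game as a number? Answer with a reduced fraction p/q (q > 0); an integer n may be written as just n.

Recurse on prefixes of the 14-edge string RED RED BLUE RED BLUE RED RED BLUE BLUE RED RED BLUE BLUE RED:
edge 1 of 14 (RED): { — | 0 } — -1
edge 2 of 14 (RED): { — | -1; 0 } — -2
edge 3 of 14 (BLUE): { -2 | -1; 0 } — -3/2
edge 4 of 14 (RED): { -2 | -3/2; -1; 0 } — -7/4
edge 5 of 14 (BLUE): { -2; -7/4 | -3/2; -1; 0 } — -13/8
edge 6 of 14 (RED): { -2; -7/4 | -13/8; -3/2; -1; 0 } — -27/16
edge 7 of 14 (RED): { -2; -7/4 | -27/16; -13/8; -3/2; -1; 0 } — -55/32
edge 8 of 14 (BLUE): { -2; -7/4; -55/32 | -27/16; -13/8; -3/2; -1; 0 } — -109/64
edge 9 of 14 (BLUE): { -2; -7/4; -55/32; -109/64 | -27/16; -13/8; -3/2; -1; 0 } — -217/128
edge 10 of 14 (RED): { -2; -7/4; -55/32; -109/64 | -217/128; -27/16; -13/8; -3/2; -1; 0 } — -435/256
edge 11 of 14 (RED): { -2; -7/4; -55/32; -109/64 | -435/256; -217/128; -27/16; -13/8; -3/2; -1; 0 } — -871/512
edge 12 of 14 (BLUE): { -2; -7/4; -55/32; -109/64; -871/512 | -435/256; -217/128; -27/16; -13/8; -3/2; -1; 0 } — -1741/1024
edge 13 of 14 (BLUE): { -2; -7/4; -55/32; -109/64; -871/512; -1741/1024 | -435/256; -217/128; -27/16; -13/8; -3/2; -1; 0 } — -3481/2048
edge 14 of 14 (RED): { -2; -7/4; -55/32; -109/64; -871/512; -1741/1024 | -3481/2048; -435/256; -217/128; -27/16; -13/8; -3/2; -1; 0 } — -6963/4096

-6963/4096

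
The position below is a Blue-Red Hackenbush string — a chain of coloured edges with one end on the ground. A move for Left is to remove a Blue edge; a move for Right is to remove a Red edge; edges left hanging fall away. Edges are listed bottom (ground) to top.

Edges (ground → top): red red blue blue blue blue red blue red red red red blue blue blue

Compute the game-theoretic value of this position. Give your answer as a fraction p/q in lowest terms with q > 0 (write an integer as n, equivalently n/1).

Recurse on prefixes of the 15-edge string red red blue blue blue blue red blue red red red red blue blue blue:
step 1: add red to get r; options L={ · } R={ 0 } → -1
step 2: add red to get rr; options L={ · } R={ -1, 0 } → -2
step 3: add blue to get rrb; options L={ -2 } R={ -1, 0 } → -3/2
step 4: add blue to get rrbb; options L={ -2, -3/2 } R={ -1, 0 } → -5/4
step 5: add blue to get rrbbb; options L={ -2, -3/2, -5/4 } R={ -1, 0 } → -9/8
step 6: add blue to get rrbbbb; options L={ -2, -3/2, -5/4, -9/8 } R={ -1, 0 } → -17/16
step 7: add red to get rrbbbbr; options L={ -2, -3/2, -5/4, -9/8 } R={ -17/16, -1, 0 } → -35/32
step 8: add blue to get rrbbbbrb; options L={ -2, -3/2, -5/4, -9/8, -35/32 } R={ -17/16, -1, 0 } → -69/64
step 9: add red to get rrbbbbrbr; options L={ -2, -3/2, -5/4, -9/8, -35/32 } R={ -69/64, -17/16, -1, 0 } → -139/128
step 10: add red to get rrbbbbrbrr; options L={ -2, -3/2, -5/4, -9/8, -35/32 } R={ -139/128, -69/64, -17/16, -1, 0 } → -279/256
step 11: add red to get rrbbbbrbrrr; options L={ -2, -3/2, -5/4, -9/8, -35/32 } R={ -279/256, -139/128, -69/64, -17/16, -1, 0 } → -559/512
step 12: add red to get rrbbbbrbrrrr; options L={ -2, -3/2, -5/4, -9/8, -35/32 } R={ -559/512, -279/256, -139/128, -69/64, -17/16, -1, 0 } → -1119/1024
step 13: add blue to get rrbbbbrbrrrrb; options L={ -2, -3/2, -5/4, -9/8, -35/32, -1119/1024 } R={ -559/512, -279/256, -139/128, -69/64, -17/16, -1, 0 } → -2237/2048
step 14: add blue to get rrbbbbrbrrrrbb; options L={ -2, -3/2, -5/4, -9/8, -35/32, -1119/1024, -2237/2048 } R={ -559/512, -279/256, -139/128, -69/64, -17/16, -1, 0 } → -4473/4096
step 15: add blue to get rrbbbbrbrrrrbbb; options L={ -2, -3/2, -5/4, -9/8, -35/32, -1119/1024, -2237/2048, -4473/4096 } R={ -559/512, -279/256, -139/128, -69/64, -17/16, -1, 0 } → -8945/8192

-8945/8192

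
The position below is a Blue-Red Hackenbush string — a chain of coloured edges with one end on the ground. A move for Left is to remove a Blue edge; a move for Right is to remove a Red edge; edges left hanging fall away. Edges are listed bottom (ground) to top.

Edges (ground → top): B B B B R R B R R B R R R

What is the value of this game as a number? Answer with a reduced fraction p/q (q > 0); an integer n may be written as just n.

1681/512

Build val(s[:k]) for k = 1..13, string s = B B B B R R B R R B R R R.
step 1: add B to get B; options L={ 0 } R={ (no moves) } gives 1
step 2: add B to get BB; options L={ 0, 1 } R={ (no moves) } gives 2
step 3: add B to get BBB; options L={ 0, 1, 2 } R={ (no moves) } gives 3
step 4: add B to get BBBB; options L={ 0, 1, 2, 3 } R={ (no moves) } gives 4
step 5: add R to get BBBBR; options L={ 0, 1, 2, 3 } R={ 4 } gives 7/2
step 6: add R to get BBBBRR; options L={ 0, 1, 2, 3 } R={ 7/2, 4 } gives 13/4
step 7: add B to get BBBBRRB; options L={ 0, 1, 2, 3, 13/4 } R={ 7/2, 4 } gives 27/8
step 8: add R to get BBBBRRBR; options L={ 0, 1, 2, 3, 13/4 } R={ 27/8, 7/2, 4 } gives 53/16
step 9: add R to get BBBBRRBRR; options L={ 0, 1, 2, 3, 13/4 } R={ 53/16, 27/8, 7/2, 4 } gives 105/32
step 10: add B to get BBBBRRBRRB; options L={ 0, 1, 2, 3, 13/4, 105/32 } R={ 53/16, 27/8, 7/2, 4 } gives 211/64
step 11: add R to get BBBBRRBRRBR; options L={ 0, 1, 2, 3, 13/4, 105/32 } R={ 211/64, 53/16, 27/8, 7/2, 4 } gives 421/128
step 12: add R to get BBBBRRBRRBRR; options L={ 0, 1, 2, 3, 13/4, 105/32 } R={ 421/128, 211/64, 53/16, 27/8, 7/2, 4 } gives 841/256
step 13: add R to get BBBBRRBRRBRRR; options L={ 0, 1, 2, 3, 13/4, 105/32 } R={ 841/256, 421/128, 211/64, 53/16, 27/8, 7/2, 4 } gives 1681/512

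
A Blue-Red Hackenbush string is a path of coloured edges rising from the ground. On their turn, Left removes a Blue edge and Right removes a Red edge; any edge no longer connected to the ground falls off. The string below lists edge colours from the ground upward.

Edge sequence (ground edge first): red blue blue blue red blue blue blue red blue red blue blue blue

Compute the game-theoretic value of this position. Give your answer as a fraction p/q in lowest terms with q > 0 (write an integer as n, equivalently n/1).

edge 1 of 14 (red): { — | 0 } -> -1
edge 2 of 14 (blue): { -1 | 0 } -> -1/2
edge 3 of 14 (blue): { -1,-1/2 | 0 } -> -1/4
edge 4 of 14 (blue): { -1,-1/2,-1/4 | 0 } -> -1/8
edge 5 of 14 (red): { -1,-1/2,-1/4 | -1/8,0 } -> -3/16
edge 6 of 14 (blue): { -1,-1/2,-1/4,-3/16 | -1/8,0 } -> -5/32
edge 7 of 14 (blue): { -1,-1/2,-1/4,-3/16,-5/32 | -1/8,0 } -> -9/64
edge 8 of 14 (blue): { -1,-1/2,-1/4,-3/16,-5/32,-9/64 | -1/8,0 } -> -17/128
edge 9 of 14 (red): { -1,-1/2,-1/4,-3/16,-5/32,-9/64 | -17/128,-1/8,0 } -> -35/256
edge 10 of 14 (blue): { -1,-1/2,-1/4,-3/16,-5/32,-9/64,-35/256 | -17/128,-1/8,0 } -> -69/512
edge 11 of 14 (red): { -1,-1/2,-1/4,-3/16,-5/32,-9/64,-35/256 | -69/512,-17/128,-1/8,0 } -> -139/1024
edge 12 of 14 (blue): { -1,-1/2,-1/4,-3/16,-5/32,-9/64,-35/256,-139/1024 | -69/512,-17/128,-1/8,0 } -> -277/2048
edge 13 of 14 (blue): { -1,-1/2,-1/4,-3/16,-5/32,-9/64,-35/256,-139/1024,-277/2048 | -69/512,-17/128,-1/8,0 } -> -553/4096
edge 14 of 14 (blue): { -1,-1/2,-1/4,-3/16,-5/32,-9/64,-35/256,-139/1024,-277/2048,-553/4096 | -69/512,-17/128,-1/8,0 } -> -1105/8192

-1105/8192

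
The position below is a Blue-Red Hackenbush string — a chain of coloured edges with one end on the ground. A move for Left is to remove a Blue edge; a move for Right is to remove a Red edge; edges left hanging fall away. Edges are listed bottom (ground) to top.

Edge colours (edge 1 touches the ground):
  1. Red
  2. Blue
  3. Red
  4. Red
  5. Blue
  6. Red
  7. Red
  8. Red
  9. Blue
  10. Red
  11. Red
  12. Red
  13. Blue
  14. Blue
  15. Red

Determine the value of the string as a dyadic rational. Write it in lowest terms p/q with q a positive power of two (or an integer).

-14195/16384

Recurse on prefixes of the 15-edge string Red Blue Red Red Blue Red Red Red Blue Red Red Red Blue Blue Red:
1 of 15 · R · max L −∞ · min R 0 ⇒ -1
2 of 15 · RB · max L -1 · min R 0 ⇒ -1/2
3 of 15 · RBR · max L -1 · min R -1/2 ⇒ -3/4
4 of 15 · RBRR · max L -1 · min R -3/4 ⇒ -7/8
5 of 15 · RBRRB · max L -7/8 · min R -3/4 ⇒ -13/16
6 of 15 · RBRRBR · max L -7/8 · min R -13/16 ⇒ -27/32
7 of 15 · RBRRBRR · max L -7/8 · min R -27/32 ⇒ -55/64
8 of 15 · RBRRBRRR · max L -7/8 · min R -55/64 ⇒ -111/128
9 of 15 · RBRRBRRRB · max L -111/128 · min R -55/64 ⇒ -221/256
10 of 15 · RBRRBRRRBR · max L -111/128 · min R -221/256 ⇒ -443/512
11 of 15 · RBRRBRRRBRR · max L -111/128 · min R -443/512 ⇒ -887/1024
12 of 15 · RBRRBRRRBRRR · max L -111/128 · min R -887/1024 ⇒ -1775/2048
13 of 15 · RBRRBRRRBRRRB · max L -1775/2048 · min R -887/1024 ⇒ -3549/4096
14 of 15 · RBRRBRRRBRRRBB · max L -3549/4096 · min R -887/1024 ⇒ -7097/8192
15 of 15 · RBRRBRRRBRRRBBR · max L -3549/4096 · min R -7097/8192 ⇒ -14195/16384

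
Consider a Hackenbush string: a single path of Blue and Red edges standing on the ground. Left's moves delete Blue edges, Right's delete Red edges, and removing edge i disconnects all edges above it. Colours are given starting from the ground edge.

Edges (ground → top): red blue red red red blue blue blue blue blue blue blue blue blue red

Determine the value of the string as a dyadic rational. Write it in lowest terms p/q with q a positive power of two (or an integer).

Prefix values for red blue red red red blue blue blue blue blue blue blue blue blue red via {L|R} + simplicity:
r: Left { — }, Right { 0 } => simplest -1
rb: Left { -1 }, Right { 0 } => simplest -1/2
rbr: Left { -1 }, Right { -1/2; 0 } => simplest -3/4
rbrr: Left { -1 }, Right { -3/4; -1/2; 0 } => simplest -7/8
rbrrr: Left { -1 }, Right { -7/8; -3/4; -1/2; 0 } => simplest -15/16
rbrrrb: Left { -1; -15/16 }, Right { -7/8; -3/4; -1/2; 0 } => simplest -29/32
rbrrrbb: Left { -1; -15/16; -29/32 }, Right { -7/8; -3/4; -1/2; 0 } => simplest -57/64
rbrrrbbb: Left { -1; -15/16; -29/32; -57/64 }, Right { -7/8; -3/4; -1/2; 0 } => simplest -113/128
rbrrrbbbb: Left { -1; -15/16; -29/32; -57/64; -113/128 }, Right { -7/8; -3/4; -1/2; 0 } => simplest -225/256
rbrrrbbbbb: Left { -1; -15/16; -29/32; -57/64; -113/128; -225/256 }, Right { -7/8; -3/4; -1/2; 0 } => simplest -449/512
rbrrrbbbbbb: Left { -1; -15/16; -29/32; -57/64; -113/128; -225/256; -449/512 }, Right { -7/8; -3/4; -1/2; 0 } => simplest -897/1024
rbrrrbbbbbbb: Left { -1; -15/16; -29/32; -57/64; -113/128; -225/256; -449/512; -897/1024 }, Right { -7/8; -3/4; -1/2; 0 } => simplest -1793/2048
rbrrrbbbbbbbb: Left { -1; -15/16; -29/32; -57/64; -113/128; -225/256; -449/512; -897/1024; -1793/2048 }, Right { -7/8; -3/4; -1/2; 0 } => simplest -3585/4096
rbrrrbbbbbbbbb: Left { -1; -15/16; -29/32; -57/64; -113/128; -225/256; -449/512; -897/1024; -1793/2048; -3585/4096 }, Right { -7/8; -3/4; -1/2; 0 } => simplest -7169/8192
rbrrrbbbbbbbbbr: Left { -1; -15/16; -29/32; -57/64; -113/128; -225/256; -449/512; -897/1024; -1793/2048; -3585/4096 }, Right { -7169/8192; -7/8; -3/4; -1/2; 0 } => simplest -14339/16384

-14339/16384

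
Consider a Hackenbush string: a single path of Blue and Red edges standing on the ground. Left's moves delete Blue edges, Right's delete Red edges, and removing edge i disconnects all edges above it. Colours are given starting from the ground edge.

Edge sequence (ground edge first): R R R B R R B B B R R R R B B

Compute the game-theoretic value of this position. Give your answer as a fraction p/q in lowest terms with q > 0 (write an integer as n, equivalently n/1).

v(R) = { — | 0 } ⇒ -1
v(RR) = { — | -1 0 } ⇒ -2
v(RRR) = { — | -2 -1 0 } ⇒ -3
v(RRRB) = { -3 | -2 -1 0 } ⇒ -5/2
v(RRRBR) = { -3 | -5/2 -2 -1 0 } ⇒ -11/4
v(RRRBRR) = { -3 | -11/4 -5/2 -2 -1 0 } ⇒ -23/8
v(RRRBRRB) = { -3 -23/8 | -11/4 -5/2 -2 -1 0 } ⇒ -45/16
v(RRRBRRBB) = { -3 -23/8 -45/16 | -11/4 -5/2 -2 -1 0 } ⇒ -89/32
v(RRRBRRBBB) = { -3 -23/8 -45/16 -89/32 | -11/4 -5/2 -2 -1 0 } ⇒ -177/64
v(RRRBRRBBBR) = { -3 -23/8 -45/16 -89/32 | -177/64 -11/4 -5/2 -2 -1 0 } ⇒ -355/128
v(RRRBRRBBBRR) = { -3 -23/8 -45/16 -89/32 | -355/128 -177/64 -11/4 -5/2 -2 -1 0 } ⇒ -711/256
v(RRRBRRBBBRRR) = { -3 -23/8 -45/16 -89/32 | -711/256 -355/128 -177/64 -11/4 -5/2 -2 -1 0 } ⇒ -1423/512
v(RRRBRRBBBRRRR) = { -3 -23/8 -45/16 -89/32 | -1423/512 -711/256 -355/128 -177/64 -11/4 -5/2 -2 -1 0 } ⇒ -2847/1024
v(RRRBRRBBBRRRRB) = { -3 -23/8 -45/16 -89/32 -2847/1024 | -1423/512 -711/256 -355/128 -177/64 -11/4 -5/2 -2 -1 0 } ⇒ -5693/2048
v(RRRBRRBBBRRRRBB) = { -3 -23/8 -45/16 -89/32 -2847/1024 -5693/2048 | -1423/512 -711/256 -355/128 -177/64 -11/4 -5/2 -2 -1 0 } ⇒ -11385/4096

-11385/4096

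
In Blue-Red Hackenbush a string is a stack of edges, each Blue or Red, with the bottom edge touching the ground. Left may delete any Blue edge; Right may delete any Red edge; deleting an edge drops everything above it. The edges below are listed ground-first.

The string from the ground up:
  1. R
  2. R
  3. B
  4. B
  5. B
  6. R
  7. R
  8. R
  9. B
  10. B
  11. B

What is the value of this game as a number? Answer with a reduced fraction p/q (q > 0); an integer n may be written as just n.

-625/512

g_1 [R]  L=[none]  R=[0]  = -1
g_2 [RR]  L=[none]  R=[-1,0]  = -2
g_3 [RRB]  L=[-2]  R=[-1,0]  = -3/2
g_4 [RRBB]  L=[-2,-3/2]  R=[-1,0]  = -5/4
g_5 [RRBBB]  L=[-2,-3/2,-5/4]  R=[-1,0]  = -9/8
g_6 [RRBBBR]  L=[-2,-3/2,-5/4]  R=[-9/8,-1,0]  = -19/16
g_7 [RRBBBRR]  L=[-2,-3/2,-5/4]  R=[-19/16,-9/8,-1,0]  = -39/32
g_8 [RRBBBRRR]  L=[-2,-3/2,-5/4]  R=[-39/32,-19/16,-9/8,-1,0]  = -79/64
g_9 [RRBBBRRRB]  L=[-2,-3/2,-5/4,-79/64]  R=[-39/32,-19/16,-9/8,-1,0]  = -157/128
g_10 [RRBBBRRRBB]  L=[-2,-3/2,-5/4,-79/64,-157/128]  R=[-39/32,-19/16,-9/8,-1,0]  = -313/256
g_11 [RRBBBRRRBBB]  L=[-2,-3/2,-5/4,-79/64,-157/128,-313/256]  R=[-39/32,-19/16,-9/8,-1,0]  = -625/512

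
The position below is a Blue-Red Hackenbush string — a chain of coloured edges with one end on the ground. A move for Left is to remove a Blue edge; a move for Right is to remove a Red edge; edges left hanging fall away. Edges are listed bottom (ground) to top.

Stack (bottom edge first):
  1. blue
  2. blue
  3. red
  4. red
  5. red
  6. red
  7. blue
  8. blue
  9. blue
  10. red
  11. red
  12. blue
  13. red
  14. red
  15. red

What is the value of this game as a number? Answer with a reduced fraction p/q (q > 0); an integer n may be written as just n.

9105/8192

step 1: add blue to get b; options L={ 0 } R={ — } — 1
step 2: add blue to get bb; options L={ 0,1 } R={ — } — 2
step 3: add red to get bbr; options L={ 0,1 } R={ 2 } — 3/2
step 4: add red to get bbrr; options L={ 0,1 } R={ 3/2,2 } — 5/4
step 5: add red to get bbrrr; options L={ 0,1 } R={ 5/4,3/2,2 } — 9/8
step 6: add red to get bbrrrr; options L={ 0,1 } R={ 9/8,5/4,3/2,2 } — 17/16
step 7: add blue to get bbrrrrb; options L={ 0,1,17/16 } R={ 9/8,5/4,3/2,2 } — 35/32
step 8: add blue to get bbrrrrbb; options L={ 0,1,17/16,35/32 } R={ 9/8,5/4,3/2,2 } — 71/64
step 9: add blue to get bbrrrrbbb; options L={ 0,1,17/16,35/32,71/64 } R={ 9/8,5/4,3/2,2 } — 143/128
step 10: add red to get bbrrrrbbbr; options L={ 0,1,17/16,35/32,71/64 } R={ 143/128,9/8,5/4,3/2,2 } — 285/256
step 11: add red to get bbrrrrbbbrr; options L={ 0,1,17/16,35/32,71/64 } R={ 285/256,143/128,9/8,5/4,3/2,2 } — 569/512
step 12: add blue to get bbrrrrbbbrrb; options L={ 0,1,17/16,35/32,71/64,569/512 } R={ 285/256,143/128,9/8,5/4,3/2,2 } — 1139/1024
step 13: add red to get bbrrrrbbbrrbr; options L={ 0,1,17/16,35/32,71/64,569/512 } R={ 1139/1024,285/256,143/128,9/8,5/4,3/2,2 } — 2277/2048
step 14: add red to get bbrrrrbbbrrbrr; options L={ 0,1,17/16,35/32,71/64,569/512 } R={ 2277/2048,1139/1024,285/256,143/128,9/8,5/4,3/2,2 } — 4553/4096
step 15: add red to get bbrrrrbbbrrbrrr; options L={ 0,1,17/16,35/32,71/64,569/512 } R={ 4553/4096,2277/2048,1139/1024,285/256,143/128,9/8,5/4,3/2,2 } — 9105/8192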